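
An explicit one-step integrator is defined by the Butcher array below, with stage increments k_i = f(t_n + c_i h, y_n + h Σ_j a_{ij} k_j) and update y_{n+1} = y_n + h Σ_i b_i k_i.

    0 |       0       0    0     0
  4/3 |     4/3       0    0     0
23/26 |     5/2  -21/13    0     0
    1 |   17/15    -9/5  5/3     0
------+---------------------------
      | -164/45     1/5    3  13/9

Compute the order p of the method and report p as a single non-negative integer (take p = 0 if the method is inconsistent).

1

b = (-164/45, 1/5, 3, 13/9)
c = (0, 4/3, 23/26, 1)
Ac = (0, 0, -28/13, -361/390)
Σ b_i: (-164/45)·1 + 1/5·1 + 3·1 + 13/9·1 = 1 ✓
b·c: 1/5·4/3 + 3·23/26 + 13/9·1 = 5107/1170 ≠ 1/2 ⇒ order 1.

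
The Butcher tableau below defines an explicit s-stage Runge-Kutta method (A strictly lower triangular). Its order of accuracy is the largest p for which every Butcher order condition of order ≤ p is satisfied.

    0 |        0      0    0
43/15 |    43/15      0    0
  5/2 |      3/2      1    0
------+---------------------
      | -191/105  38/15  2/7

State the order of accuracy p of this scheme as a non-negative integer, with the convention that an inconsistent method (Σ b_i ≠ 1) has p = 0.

1

b = (-191/105, 38/15, 2/7)
c = (0, 43/15, 5/2)
Ac = (0, 0, 43/15)
Σ b_i: (-191/105)·1 + 38/15·1 + 2/7·1 = 1 ✓
b·c: 38/15·43/15 + 2/7·5/2 = 12563/1575 ≠ 1/2 ⇒ order 1.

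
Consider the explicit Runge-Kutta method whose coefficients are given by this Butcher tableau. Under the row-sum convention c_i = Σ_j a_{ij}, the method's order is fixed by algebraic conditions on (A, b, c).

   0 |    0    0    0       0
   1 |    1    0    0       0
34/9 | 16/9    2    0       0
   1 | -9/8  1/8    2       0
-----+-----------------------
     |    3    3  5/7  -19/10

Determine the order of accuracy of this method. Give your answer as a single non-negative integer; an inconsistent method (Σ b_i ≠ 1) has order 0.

b = (3, 3, 5/7, -19/10)
c = (0, 1, 34/9, 1)
Ac = (0, 0, 2, 553/72)
Σ b_i: 3·1 + 3·1 + 5/7·1 + (-19/10)·1 = 337/70 ≠ 1 ⇒ order 0.

0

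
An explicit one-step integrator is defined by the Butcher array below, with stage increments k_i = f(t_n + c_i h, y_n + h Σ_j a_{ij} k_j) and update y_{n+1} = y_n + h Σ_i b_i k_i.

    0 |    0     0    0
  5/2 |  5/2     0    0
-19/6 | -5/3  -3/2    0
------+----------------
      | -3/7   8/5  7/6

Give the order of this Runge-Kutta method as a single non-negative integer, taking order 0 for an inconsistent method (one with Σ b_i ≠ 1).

b = (-3/7, 8/5, 7/6)
c = (0, 5/2, -19/6)
Ac = (0, 0, -15/4)
Σ b_i: (-3/7)·1 + 8/5·1 + 7/6·1 = 491/210 ≠ 1 ⇒ order 0.

0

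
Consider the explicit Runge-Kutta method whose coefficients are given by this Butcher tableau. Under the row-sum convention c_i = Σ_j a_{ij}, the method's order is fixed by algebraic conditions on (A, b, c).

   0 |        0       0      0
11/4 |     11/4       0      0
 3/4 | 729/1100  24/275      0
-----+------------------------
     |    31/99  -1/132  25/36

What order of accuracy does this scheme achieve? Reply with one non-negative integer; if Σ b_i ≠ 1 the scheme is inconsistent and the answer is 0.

3

b = (31/99, -1/132, 25/36)
c = (0, 11/4, 3/4)
Ac = (0, 0, 6/25)
Σ b_i: 31/99·1 + (-1/132)·1 + 25/36·1 = 1 ✓
b·c: (-1/132)·11/4 + 25/36·3/4 = 1/2 ✓
b·c²: (-1/132)·121/16 + 25/36·9/16 = 1/3 ✓
b·Ac: 25/36·6/25 = 1/6 ✓; 3 stages ⇒ order 3.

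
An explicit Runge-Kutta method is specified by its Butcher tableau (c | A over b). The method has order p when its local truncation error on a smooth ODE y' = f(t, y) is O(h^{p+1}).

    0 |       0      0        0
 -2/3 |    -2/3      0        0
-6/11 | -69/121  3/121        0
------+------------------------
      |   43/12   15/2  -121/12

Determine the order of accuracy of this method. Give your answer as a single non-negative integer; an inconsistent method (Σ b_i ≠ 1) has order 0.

3

b = (43/12, 15/2, -121/12)
c = (0, -2/3, -6/11)
Ac = (0, 0, -2/121)
Σ b_i: 43/12·1 + 15/2·1 + (-121/12)·1 = 1 ✓
b·c: 15/2·(-2/3) + (-121/12)·(-6/11) = 1/2 ✓
b·c²: 15/2·4/9 + (-121/12)·36/121 = 1/3 ✓
b·Ac: (-121/12)·(-2/121) = 1/6 ✓; 3 stages ⇒ order 3.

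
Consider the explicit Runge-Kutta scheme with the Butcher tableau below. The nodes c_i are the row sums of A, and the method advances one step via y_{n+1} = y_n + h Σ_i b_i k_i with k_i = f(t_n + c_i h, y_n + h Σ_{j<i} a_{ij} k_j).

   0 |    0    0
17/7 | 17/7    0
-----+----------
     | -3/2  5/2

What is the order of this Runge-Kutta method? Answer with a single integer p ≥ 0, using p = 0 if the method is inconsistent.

1

b = (-3/2, 5/2)
c = (0, 17/7)
Σ b_i: (-3/2)·1 + 5/2·1 = 1 ✓
b·c: 5/2·17/7 = 85/14 ≠ 1/2 ⇒ order 1.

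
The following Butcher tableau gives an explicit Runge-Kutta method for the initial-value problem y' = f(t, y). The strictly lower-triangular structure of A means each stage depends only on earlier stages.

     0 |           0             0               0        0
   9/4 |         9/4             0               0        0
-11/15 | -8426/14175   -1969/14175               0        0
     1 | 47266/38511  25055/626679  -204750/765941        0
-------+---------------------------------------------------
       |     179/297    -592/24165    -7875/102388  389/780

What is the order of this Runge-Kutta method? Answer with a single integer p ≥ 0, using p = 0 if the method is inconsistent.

b = (179/297, -592/24165, -7875/102388, 389/780)
c = (0, 9/4, -11/15, 1)
Ac = (0, 0, -1969/6300, 445/1556)
Σ b_i: 179/297·1 + (-592/24165)·1 + (-7875/102388)·1 + 389/780·1 = 1 ✓
b·c: (-592/24165)·9/4 + (-7875/102388)·(-11/15) + 389/780·1 = 1/2 ✓
b·c²: (-592/24165)·81/16 + (-7875/102388)·121/225 + 389/780·1 = 1/3 ✓
b·Ac: (-7875/102388)·(-1969/6300) + 389/780·445/1556 = 1/6 ✓
b·c³: (-592/24165)·729/64 + (-7875/102388)·(-1331/3375) + 389/780·1 = 1/4 ✓
b·(c∘Ac): (-7875/102388)·21659/94500 + 389/780·445/1556 = 1/8 ✓
b·Ac²: (-7875/102388)·(-1969/2800) + 389/780·365/6224 = 1/12 ✓
b·A²c: 389/780·65/778 = 1/24 ✓; 4 stages ⇒ order 4.

4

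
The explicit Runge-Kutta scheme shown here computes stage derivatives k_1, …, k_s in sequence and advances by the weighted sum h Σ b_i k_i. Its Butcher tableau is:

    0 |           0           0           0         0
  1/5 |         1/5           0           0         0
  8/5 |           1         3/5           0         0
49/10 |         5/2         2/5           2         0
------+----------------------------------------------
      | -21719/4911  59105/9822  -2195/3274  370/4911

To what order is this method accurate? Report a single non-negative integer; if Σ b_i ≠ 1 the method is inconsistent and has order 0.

b = (-21719/4911, 59105/9822, -2195/3274, 370/4911)
c = (0, 1/5, 8/5, 49/10)
Ac = (0, 0, 3/25, 82/25)
Σ b_i: (-21719/4911)·1 + 59105/9822·1 + (-2195/3274)·1 + 370/4911·1 = 1 ✓
b·c: 59105/9822·1/5 + (-2195/3274)·8/5 + 370/4911·49/10 = 1/2 ✓
b·c²: 59105/9822·1/25 + (-2195/3274)·64/25 + 370/4911·2401/100 = 1/3 ✓
b·Ac: (-2195/3274)·3/25 + 370/4911·82/25 = 1/6 ✓
b·c³: 59105/9822·1/125 + (-2195/3274)·512/125 + 370/4911·117649/1000 = 1009349/163700 ≠ 1/4 ⇒ order 3.
b·(c∘Ac): (-2195/3274)·24/125 + 370/4911·2009/125 = 132862/122775 ≠ 1/8
b·Ac²: (-2195/3274)·3/125 + 370/4911·642/125 = 6071/16370 ≠ 1/12
b·A²c: 370/4911·6/25 = 148/8185 ≠ 1/24

3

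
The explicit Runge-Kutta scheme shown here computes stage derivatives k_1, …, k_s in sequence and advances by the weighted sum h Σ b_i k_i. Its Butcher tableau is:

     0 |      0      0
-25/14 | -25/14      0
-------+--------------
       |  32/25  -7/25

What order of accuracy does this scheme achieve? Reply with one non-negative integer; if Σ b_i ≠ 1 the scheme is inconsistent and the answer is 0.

2

b = (32/25, -7/25)
c = (0, -25/14)
Σ b_i: 32/25·1 + (-7/25)·1 = 1 ✓
b·c: (-7/25)·(-25/14) = 1/2 ✓; 2 stages ⇒ order 2.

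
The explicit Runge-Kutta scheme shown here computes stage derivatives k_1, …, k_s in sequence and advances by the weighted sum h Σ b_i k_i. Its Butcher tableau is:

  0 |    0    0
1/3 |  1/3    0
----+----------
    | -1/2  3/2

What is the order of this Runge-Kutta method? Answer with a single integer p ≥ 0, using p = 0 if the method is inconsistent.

b = (-1/2, 3/2)
c = (0, 1/3)
Σ b_i: (-1/2)·1 + 3/2·1 = 1 ✓
b·c: 3/2·1/3 = 1/2 ✓; 2 stages ⇒ order 2.

2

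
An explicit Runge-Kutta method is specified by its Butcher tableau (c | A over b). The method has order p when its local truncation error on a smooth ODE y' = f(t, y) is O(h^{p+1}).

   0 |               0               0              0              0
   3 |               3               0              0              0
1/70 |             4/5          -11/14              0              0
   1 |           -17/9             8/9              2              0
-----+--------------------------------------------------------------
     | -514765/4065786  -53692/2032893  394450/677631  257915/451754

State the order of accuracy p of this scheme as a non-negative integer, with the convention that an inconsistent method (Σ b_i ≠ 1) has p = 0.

3

b = (-514765/4065786, -53692/2032893, 394450/677631, 257915/451754)
c = (0, 3, 1/70, 1)
Ac = (0, 0, -33/14, 283/105)
Σ b_i: (-514765/4065786)·1 + (-53692/2032893)·1 + 394450/677631·1 + 257915/451754·1 = 1 ✓
b·c: (-53692/2032893)·3 + 394450/677631·1/70 + 257915/451754·1 = 1/2 ✓
b·c²: (-53692/2032893)·9 + 394450/677631·1/4900 + 257915/451754·1 = 1/3 ✓
b·Ac: 394450/677631·(-33/14) + 257915/451754·283/105 = 1/6 ✓
b·c³: (-53692/2032893)·27 + 394450/677631·1/343000 + 257915/451754·1 = -1927087/13552620 ≠ 1/4 ⇒ order 3.
b·(c∘Ac): 394450/677631·(-33/980) + 257915/451754·283/105 = 1029431/677631 ≠ 1/8
b·Ac²: 394450/677631·(-99/14) + 257915/451754·19601/2450 = 14271269/31622780 ≠ 1/12
b·A²c: 257915/451754·(-33/7) = -1215885/451754 ≠ 1/24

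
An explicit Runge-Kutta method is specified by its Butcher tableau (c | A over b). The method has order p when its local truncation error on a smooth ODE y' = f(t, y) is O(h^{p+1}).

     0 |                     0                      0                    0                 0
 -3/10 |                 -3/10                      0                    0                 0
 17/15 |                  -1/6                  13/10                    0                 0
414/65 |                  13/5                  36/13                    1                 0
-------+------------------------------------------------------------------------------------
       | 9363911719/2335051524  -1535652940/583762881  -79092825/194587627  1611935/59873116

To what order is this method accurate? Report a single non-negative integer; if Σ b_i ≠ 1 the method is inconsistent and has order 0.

3

b = (9363911719/2335051524, -1535652940/583762881, -79092825/194587627, 1611935/59873116)
c = (0, -3/10, 17/15, 414/65)
Ac = (0, 0, -39/100, 59/195)
Σ b_i: 9363911719/2335051524·1 + (-1535652940/583762881)·1 + (-79092825/194587627)·1 + 1611935/59873116·1 = 1 ✓
b·c: (-1535652940/583762881)·(-3/10) + (-79092825/194587627)·17/15 + 1611935/59873116·414/65 = 1/2 ✓
b·c²: (-1535652940/583762881)·9/100 + (-79092825/194587627)·289/225 + 1611935/59873116·171396/4225 = 1/3 ✓
b·Ac: (-79092825/194587627)·(-39/100) + 1611935/59873116·59/195 = 1/6 ✓
b·c³: (-1535652940/583762881)·(-27/1000) + (-79092825/194587627)·4913/3375 + 1611935/59873116·70957944/274625 = 430935024409/66961036350 ≠ 1/4 ⇒ order 3.
b·(c∘Ac): (-79092825/194587627)·(-221/500) + 1611935/59873116·8142/4225 = 901094031/3891752540 ≠ 1/8
b·Ac²: (-79092825/194587627)·117/1000 + 1611935/59873116·4486/2925 = -397225/63395064 ≠ 1/12
b·A²c: 1611935/59873116·(-39/100) = -12573093/1197462320 ≠ 1/24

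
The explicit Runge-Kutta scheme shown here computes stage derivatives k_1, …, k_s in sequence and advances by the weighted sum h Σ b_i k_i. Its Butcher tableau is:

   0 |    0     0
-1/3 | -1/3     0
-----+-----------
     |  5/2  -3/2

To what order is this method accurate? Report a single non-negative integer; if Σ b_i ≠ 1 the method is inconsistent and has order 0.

2

b = (5/2, -3/2)
c = (0, -1/3)
Σ b_i: 5/2·1 + (-3/2)·1 = 1 ✓
b·c: (-3/2)·(-1/3) = 1/2 ✓; 2 stages ⇒ order 2.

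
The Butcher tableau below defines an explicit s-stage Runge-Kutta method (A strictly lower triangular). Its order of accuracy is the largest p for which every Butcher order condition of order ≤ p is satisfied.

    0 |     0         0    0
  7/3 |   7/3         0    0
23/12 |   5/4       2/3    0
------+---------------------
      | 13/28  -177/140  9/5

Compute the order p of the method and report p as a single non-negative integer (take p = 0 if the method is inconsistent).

2

b = (13/28, -177/140, 9/5)
c = (0, 7/3, 23/12)
Ac = (0, 0, 14/9)
Σ b_i: 13/28·1 + (-177/140)·1 + 9/5·1 = 1 ✓
b·c: (-177/140)·7/3 + 9/5·23/12 = 1/2 ✓
b·c²: (-177/140)·49/9 + 9/5·529/144 = -13/48 ≠ 1/3 ⇒ order 2.
b·Ac: 9/5·14/9 = 14/5 ≠ 1/6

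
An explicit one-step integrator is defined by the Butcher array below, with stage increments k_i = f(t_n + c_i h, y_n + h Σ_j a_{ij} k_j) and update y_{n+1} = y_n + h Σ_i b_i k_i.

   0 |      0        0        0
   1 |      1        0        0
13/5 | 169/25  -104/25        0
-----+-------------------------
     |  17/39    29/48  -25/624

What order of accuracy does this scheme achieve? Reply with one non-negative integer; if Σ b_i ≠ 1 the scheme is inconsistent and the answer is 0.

b = (17/39, 29/48, -25/624)
c = (0, 1, 13/5)
Ac = (0, 0, -104/25)
Σ b_i: 17/39·1 + 29/48·1 + (-25/624)·1 = 1 ✓
b·c: 29/48·1 + (-25/624)·13/5 = 1/2 ✓
b·c²: 29/48·1 + (-25/624)·169/25 = 1/3 ✓
b·Ac: (-25/624)·(-104/25) = 1/6 ✓; 3 stages ⇒ order 3.

3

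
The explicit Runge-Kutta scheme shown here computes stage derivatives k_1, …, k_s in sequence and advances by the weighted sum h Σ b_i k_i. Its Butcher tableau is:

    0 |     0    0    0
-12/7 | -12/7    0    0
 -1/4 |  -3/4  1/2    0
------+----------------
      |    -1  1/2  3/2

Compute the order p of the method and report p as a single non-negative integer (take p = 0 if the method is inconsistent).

1

b = (-1, 1/2, 3/2)
c = (0, -12/7, -1/4)
Ac = (0, 0, -6/7)
Σ b_i: (-1)·1 + 1/2·1 + 3/2·1 = 1 ✓
b·c: 1/2·(-12/7) + 3/2·(-1/4) = -69/56 ≠ 1/2 ⇒ order 1.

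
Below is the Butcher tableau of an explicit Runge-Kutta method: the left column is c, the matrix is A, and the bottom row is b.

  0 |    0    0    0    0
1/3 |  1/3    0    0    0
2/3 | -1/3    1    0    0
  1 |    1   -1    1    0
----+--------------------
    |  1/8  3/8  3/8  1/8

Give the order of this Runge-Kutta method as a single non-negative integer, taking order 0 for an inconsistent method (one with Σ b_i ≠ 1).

b = (1/8, 3/8, 3/8, 1/8)
c = (0, 1/3, 2/3, 1)
Ac = (0, 0, 1/3, 1/3)
Σ b_i: 1/8·1 + 3/8·1 + 3/8·1 + 1/8·1 = 1 ✓
b·c: 3/8·1/3 + 3/8·2/3 + 1/8·1 = 1/2 ✓
b·c²: 3/8·1/9 + 3/8·4/9 + 1/8·1 = 1/3 ✓
b·Ac: 3/8·1/3 + 1/8·1/3 = 1/6 ✓
b·c³: 3/8·1/27 + 3/8·8/27 + 1/8·1 = 1/4 ✓
b·(c∘Ac): 3/8·2/9 + 1/8·1/3 = 1/8 ✓
b·Ac²: 3/8·1/9 + 1/8·1/3 = 1/12 ✓
b·A²c: 1/8·1/3 = 1/24 ✓; 4 stages ⇒ order 4.

4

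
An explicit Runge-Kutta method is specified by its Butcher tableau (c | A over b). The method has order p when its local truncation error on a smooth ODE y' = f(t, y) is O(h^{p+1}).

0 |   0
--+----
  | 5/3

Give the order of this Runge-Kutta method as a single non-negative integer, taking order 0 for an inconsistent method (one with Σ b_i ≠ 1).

0

b = (5/3)
c = (0)
Σ b_i: 5/3·1 = 5/3 ≠ 1 ⇒ order 0.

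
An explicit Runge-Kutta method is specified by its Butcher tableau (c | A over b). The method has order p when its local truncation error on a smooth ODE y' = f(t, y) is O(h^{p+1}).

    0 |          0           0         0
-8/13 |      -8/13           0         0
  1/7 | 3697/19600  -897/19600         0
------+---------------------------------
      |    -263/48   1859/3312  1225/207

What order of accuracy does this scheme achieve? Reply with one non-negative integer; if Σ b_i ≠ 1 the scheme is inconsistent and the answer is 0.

b = (-263/48, 1859/3312, 1225/207)
c = (0, -8/13, 1/7)
Ac = (0, 0, 69/2450)
Σ b_i: (-263/48)·1 + 1859/3312·1 + 1225/207·1 = 1 ✓
b·c: 1859/3312·(-8/13) + 1225/207·1/7 = 1/2 ✓
b·c²: 1859/3312·64/169 + 1225/207·1/49 = 1/3 ✓
b·Ac: 1225/207·69/2450 = 1/6 ✓; 3 stages ⇒ order 3.

3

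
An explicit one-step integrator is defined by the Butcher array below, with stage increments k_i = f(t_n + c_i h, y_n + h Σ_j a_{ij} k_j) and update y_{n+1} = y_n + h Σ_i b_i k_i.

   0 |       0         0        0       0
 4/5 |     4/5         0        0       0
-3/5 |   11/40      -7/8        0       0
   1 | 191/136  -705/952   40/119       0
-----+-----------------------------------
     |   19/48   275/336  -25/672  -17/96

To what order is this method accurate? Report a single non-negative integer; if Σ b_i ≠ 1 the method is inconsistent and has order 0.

b = (19/48, 275/336, -25/672, -17/96)
c = (0, 4/5, -3/5, 1)
Ac = (0, 0, -7/10, -27/34)
Σ b_i: 19/48·1 + 275/336·1 + (-25/672)·1 + (-17/96)·1 = 1 ✓
b·c: 275/336·4/5 + (-25/672)·(-3/5) + (-17/96)·1 = 1/2 ✓
b·c²: 275/336·16/25 + (-25/672)·9/25 + (-17/96)·1 = 1/3 ✓
b·Ac: (-25/672)·(-7/10) + (-17/96)·(-27/34) = 1/6 ✓
b·c³: 275/336·64/125 + (-25/672)·(-27/125) + (-17/96)·1 = 1/4 ✓
b·(c∘Ac): (-25/672)·21/50 + (-17/96)·(-27/34) = 1/8 ✓
b·Ac²: (-25/672)·(-14/25) + (-17/96)·(-6/17) = 1/12 ✓
b·A²c: (-17/96)·(-4/17) = 1/24 ✓; 4 stages ⇒ order 4.

4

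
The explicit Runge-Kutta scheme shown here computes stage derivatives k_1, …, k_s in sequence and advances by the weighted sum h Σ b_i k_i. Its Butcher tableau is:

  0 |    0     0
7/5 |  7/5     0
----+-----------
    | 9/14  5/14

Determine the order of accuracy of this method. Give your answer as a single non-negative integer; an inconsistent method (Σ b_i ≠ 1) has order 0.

2

b = (9/14, 5/14)
c = (0, 7/5)
Σ b_i: 9/14·1 + 5/14·1 = 1 ✓
b·c: 5/14·7/5 = 1/2 ✓; 2 stages ⇒ order 2.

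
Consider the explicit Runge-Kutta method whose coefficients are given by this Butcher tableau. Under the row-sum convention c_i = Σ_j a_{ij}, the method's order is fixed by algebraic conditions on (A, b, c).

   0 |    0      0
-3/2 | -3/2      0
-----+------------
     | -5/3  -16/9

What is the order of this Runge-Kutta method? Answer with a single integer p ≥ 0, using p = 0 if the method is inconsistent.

0

b = (-5/3, -16/9)
c = (0, -3/2)
Σ b_i: (-5/3)·1 + (-16/9)·1 = -31/9 ≠ 1 ⇒ order 0.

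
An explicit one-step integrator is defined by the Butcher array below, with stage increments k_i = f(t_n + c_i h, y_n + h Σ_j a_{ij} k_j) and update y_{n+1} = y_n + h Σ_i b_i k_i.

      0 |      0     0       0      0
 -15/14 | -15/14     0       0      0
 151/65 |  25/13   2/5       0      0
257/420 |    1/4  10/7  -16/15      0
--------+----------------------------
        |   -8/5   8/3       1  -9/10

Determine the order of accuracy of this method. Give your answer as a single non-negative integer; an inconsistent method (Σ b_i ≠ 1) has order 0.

b = (-8/5, 8/3, 1, -9/10)
c = (0, -15/14, 151/65, 257/420)
Ac = (0, 0, -3/7, -191509/47775)
Σ b_i: (-8/5)·1 + 8/3·1 + 1·1 + (-9/10)·1 = 7/6 ≠ 1 ⇒ order 0.

0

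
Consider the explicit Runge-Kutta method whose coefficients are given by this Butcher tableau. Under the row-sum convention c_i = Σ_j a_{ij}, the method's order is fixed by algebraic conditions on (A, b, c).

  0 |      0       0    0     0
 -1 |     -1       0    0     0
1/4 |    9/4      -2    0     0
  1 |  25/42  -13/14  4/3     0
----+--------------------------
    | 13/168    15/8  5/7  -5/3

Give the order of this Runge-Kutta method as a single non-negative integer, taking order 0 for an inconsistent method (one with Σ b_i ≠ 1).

1

b = (13/168, 15/8, 5/7, -5/3)
c = (0, -1, 1/4, 1)
Ac = (0, 0, 2, 53/42)
Σ b_i: 13/168·1 + 15/8·1 + 5/7·1 + (-5/3)·1 = 1 ✓
b·c: 15/8·(-1) + 5/7·1/4 + (-5/3)·1 = -565/168 ≠ 1/2 ⇒ order 1.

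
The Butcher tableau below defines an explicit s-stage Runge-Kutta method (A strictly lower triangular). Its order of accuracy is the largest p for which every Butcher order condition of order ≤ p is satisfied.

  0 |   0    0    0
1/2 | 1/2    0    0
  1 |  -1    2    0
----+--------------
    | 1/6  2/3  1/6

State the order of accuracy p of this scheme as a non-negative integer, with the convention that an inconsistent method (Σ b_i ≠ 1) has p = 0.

3

b = (1/6, 2/3, 1/6)
c = (0, 1/2, 1)
Ac = (0, 0, 1)
Σ b_i: 1/6·1 + 2/3·1 + 1/6·1 = 1 ✓
b·c: 2/3·1/2 + 1/6·1 = 1/2 ✓
b·c²: 2/3·1/4 + 1/6·1 = 1/3 ✓
b·Ac: 1/6·1 = 1/6 ✓; 3 stages ⇒ order 3.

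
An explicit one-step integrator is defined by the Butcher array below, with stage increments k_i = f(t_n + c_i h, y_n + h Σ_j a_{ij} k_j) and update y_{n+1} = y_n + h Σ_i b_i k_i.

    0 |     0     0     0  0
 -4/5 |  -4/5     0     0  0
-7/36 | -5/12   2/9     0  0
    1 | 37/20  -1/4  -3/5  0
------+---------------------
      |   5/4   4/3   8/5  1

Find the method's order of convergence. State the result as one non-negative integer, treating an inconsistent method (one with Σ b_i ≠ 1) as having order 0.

b = (5/4, 4/3, 8/5, 1)
c = (0, -4/5, -7/36, 1)
Ac = (0, 0, -8/45, 19/60)
Σ b_i: 5/4·1 + 4/3·1 + 8/5·1 + 1·1 = 311/60 ≠ 1 ⇒ order 0.

0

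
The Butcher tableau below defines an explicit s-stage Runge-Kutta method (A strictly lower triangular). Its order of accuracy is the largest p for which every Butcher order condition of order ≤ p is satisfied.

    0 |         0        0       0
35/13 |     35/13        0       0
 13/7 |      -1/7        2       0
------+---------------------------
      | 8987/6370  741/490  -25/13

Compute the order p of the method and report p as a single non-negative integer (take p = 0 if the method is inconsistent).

b = (8987/6370, 741/490, -25/13)
c = (0, 35/13, 13/7)
Ac = (0, 0, 70/13)
Σ b_i: 8987/6370·1 + 741/490·1 + (-25/13)·1 = 1 ✓
b·c: 741/490·35/13 + (-25/13)·13/7 = 1/2 ✓
b·c²: 741/490·1225/169 + (-25/13)·169/49 = 5515/1274 ≠ 1/3 ⇒ order 2.
b·Ac: (-25/13)·70/13 = -1750/169 ≠ 1/6

2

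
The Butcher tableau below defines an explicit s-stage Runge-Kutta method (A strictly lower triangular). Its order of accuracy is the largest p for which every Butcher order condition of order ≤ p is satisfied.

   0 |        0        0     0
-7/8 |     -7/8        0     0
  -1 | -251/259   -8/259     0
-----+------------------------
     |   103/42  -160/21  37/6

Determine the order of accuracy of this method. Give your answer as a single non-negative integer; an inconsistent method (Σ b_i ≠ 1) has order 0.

b = (103/42, -160/21, 37/6)
c = (0, -7/8, -1)
Ac = (0, 0, 1/37)
Σ b_i: 103/42·1 + (-160/21)·1 + 37/6·1 = 1 ✓
b·c: (-160/21)·(-7/8) + 37/6·(-1) = 1/2 ✓
b·c²: (-160/21)·49/64 + 37/6·1 = 1/3 ✓
b·Ac: 37/6·1/37 = 1/6 ✓; 3 stages ⇒ order 3.

3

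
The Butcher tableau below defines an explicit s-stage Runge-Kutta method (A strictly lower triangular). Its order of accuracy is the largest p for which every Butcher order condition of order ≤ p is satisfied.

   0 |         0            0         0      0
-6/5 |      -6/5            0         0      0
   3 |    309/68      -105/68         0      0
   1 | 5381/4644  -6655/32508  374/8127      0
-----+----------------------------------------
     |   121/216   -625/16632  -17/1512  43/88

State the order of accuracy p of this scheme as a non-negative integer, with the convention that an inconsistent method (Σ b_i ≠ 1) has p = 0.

4

b = (121/216, -625/16632, -17/1512, 43/88)
c = (0, -6/5, 3, 1)
Ac = (0, 0, 63/34, 33/86)
Σ b_i: 121/216·1 + (-625/16632)·1 + (-17/1512)·1 + 43/88·1 = 1 ✓
b·c: (-625/16632)·(-6/5) + (-17/1512)·3 + 43/88·1 = 1/2 ✓
b·c²: (-625/16632)·36/25 + (-17/1512)·9 + 43/88·1 = 1/3 ✓
b·Ac: (-17/1512)·63/34 + 43/88·33/86 = 1/6 ✓
b·c³: (-625/16632)·(-216/125) + (-17/1512)·27 + 43/88·1 = 1/4 ✓
b·(c∘Ac): (-17/1512)·189/34 + 43/88·33/86 = 1/8 ✓
b·Ac²: (-17/1512)·(-189/85) + 43/88·77/645 = 1/12 ✓
b·A²c: 43/88·11/129 = 1/24 ✓; 4 stages ⇒ order 4.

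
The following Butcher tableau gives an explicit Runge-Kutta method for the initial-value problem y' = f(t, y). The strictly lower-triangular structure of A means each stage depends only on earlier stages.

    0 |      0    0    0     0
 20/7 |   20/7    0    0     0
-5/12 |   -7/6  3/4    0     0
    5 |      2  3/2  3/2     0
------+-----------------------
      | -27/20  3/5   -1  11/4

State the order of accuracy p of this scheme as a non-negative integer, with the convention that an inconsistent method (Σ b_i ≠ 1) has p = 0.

b = (-27/20, 3/5, -1, 11/4)
c = (0, 20/7, -5/12, 5)
Ac = (0, 0, 15/7, 205/56)
Σ b_i: (-27/20)·1 + 3/5·1 + (-1)·1 + 11/4·1 = 1 ✓
b·c: 3/5·20/7 + (-1)·(-5/12) + 11/4·5 = 667/42 ≠ 1/2 ⇒ order 1.

1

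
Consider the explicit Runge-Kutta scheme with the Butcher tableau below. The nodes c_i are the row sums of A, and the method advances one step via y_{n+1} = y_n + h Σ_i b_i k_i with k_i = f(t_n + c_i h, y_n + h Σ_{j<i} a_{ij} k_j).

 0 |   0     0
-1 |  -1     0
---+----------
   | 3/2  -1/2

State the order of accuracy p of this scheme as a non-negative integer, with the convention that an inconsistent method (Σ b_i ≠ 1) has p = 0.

b = (3/2, -1/2)
c = (0, -1)
Σ b_i: 3/2·1 + (-1/2)·1 = 1 ✓
b·c: (-1/2)·(-1) = 1/2 ✓; 2 stages ⇒ order 2.

2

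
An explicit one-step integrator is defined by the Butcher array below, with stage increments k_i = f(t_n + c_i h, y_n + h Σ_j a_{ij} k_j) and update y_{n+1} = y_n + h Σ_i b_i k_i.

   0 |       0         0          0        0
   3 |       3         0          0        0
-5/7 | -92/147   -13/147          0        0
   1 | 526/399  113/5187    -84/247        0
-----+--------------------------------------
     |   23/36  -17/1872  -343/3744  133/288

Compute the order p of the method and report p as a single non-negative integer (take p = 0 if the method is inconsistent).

b = (23/36, -17/1872, -343/3744, 133/288)
c = (0, 3, -5/7, 1)
Ac = (0, 0, -13/49, 41/133)
Σ b_i: 23/36·1 + (-17/1872)·1 + (-343/3744)·1 + 133/288·1 = 1 ✓
b·c: (-17/1872)·3 + (-343/3744)·(-5/7) + 133/288·1 = 1/2 ✓
b·c²: (-17/1872)·9 + (-343/3744)·25/49 + 133/288·1 = 1/3 ✓
b·Ac: (-343/3744)·(-13/49) + 133/288·41/133 = 1/6 ✓
b·c³: (-17/1872)·27 + (-343/3744)·(-125/343) + 133/288·1 = 1/4 ✓
b·(c∘Ac): (-343/3744)·65/343 + 133/288·41/133 = 1/8 ✓
b·Ac²: (-343/3744)·(-39/49) + 133/288·3/133 = 1/12 ✓
b·A²c: 133/288·12/133 = 1/24 ✓; 4 stages ⇒ order 4.

4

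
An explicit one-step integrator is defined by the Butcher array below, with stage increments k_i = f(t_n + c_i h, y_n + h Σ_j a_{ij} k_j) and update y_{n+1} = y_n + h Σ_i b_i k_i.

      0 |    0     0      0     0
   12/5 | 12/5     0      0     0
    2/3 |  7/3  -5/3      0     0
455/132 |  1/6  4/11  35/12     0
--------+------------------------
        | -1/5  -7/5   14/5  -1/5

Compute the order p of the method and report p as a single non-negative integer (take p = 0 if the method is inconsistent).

b = (-1/5, -7/5, 14/5, -1/5)
c = (0, 12/5, 2/3, 455/132)
Ac = (0, 0, -4, 2789/990)
Σ b_i: (-1/5)·1 + (-7/5)·1 + 14/5·1 + (-1/5)·1 = 1 ✓
b·c: (-7/5)·12/5 + 14/5·2/3 + (-1/5)·455/132 = -2401/1100 ≠ 1/2 ⇒ order 1.

1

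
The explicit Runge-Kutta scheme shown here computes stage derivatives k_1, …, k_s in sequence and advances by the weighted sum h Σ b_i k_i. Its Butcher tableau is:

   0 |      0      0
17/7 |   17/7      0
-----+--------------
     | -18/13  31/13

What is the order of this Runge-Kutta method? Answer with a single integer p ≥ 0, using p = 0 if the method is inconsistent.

b = (-18/13, 31/13)
c = (0, 17/7)
Σ b_i: (-18/13)·1 + 31/13·1 = 1 ✓
b·c: 31/13·17/7 = 527/91 ≠ 1/2 ⇒ order 1.

1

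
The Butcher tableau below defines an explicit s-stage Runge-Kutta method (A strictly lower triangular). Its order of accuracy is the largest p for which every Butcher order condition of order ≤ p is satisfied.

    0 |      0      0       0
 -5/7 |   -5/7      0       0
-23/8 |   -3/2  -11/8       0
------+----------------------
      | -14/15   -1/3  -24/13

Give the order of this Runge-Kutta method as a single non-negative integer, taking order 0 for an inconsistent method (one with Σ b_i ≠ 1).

0

b = (-14/15, -1/3, -24/13)
c = (0, -5/7, -23/8)
Ac = (0, 0, 55/56)
Σ b_i: (-14/15)·1 + (-1/3)·1 + (-24/13)·1 = -607/195 ≠ 1 ⇒ order 0.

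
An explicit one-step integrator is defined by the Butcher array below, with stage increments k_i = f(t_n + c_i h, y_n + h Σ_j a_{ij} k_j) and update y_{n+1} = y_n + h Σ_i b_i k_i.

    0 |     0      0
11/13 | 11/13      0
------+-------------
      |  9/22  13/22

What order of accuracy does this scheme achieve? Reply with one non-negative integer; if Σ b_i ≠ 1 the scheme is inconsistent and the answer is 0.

2

b = (9/22, 13/22)
c = (0, 11/13)
Σ b_i: 9/22·1 + 13/22·1 = 1 ✓
b·c: 13/22·11/13 = 1/2 ✓; 2 stages ⇒ order 2.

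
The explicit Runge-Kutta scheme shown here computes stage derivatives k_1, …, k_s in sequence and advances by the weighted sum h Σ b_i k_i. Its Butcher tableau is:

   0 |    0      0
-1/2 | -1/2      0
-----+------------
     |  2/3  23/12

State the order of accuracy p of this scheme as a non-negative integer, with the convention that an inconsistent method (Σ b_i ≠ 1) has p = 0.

0

b = (2/3, 23/12)
c = (0, -1/2)
Σ b_i: 2/3·1 + 23/12·1 = 31/12 ≠ 1 ⇒ order 0.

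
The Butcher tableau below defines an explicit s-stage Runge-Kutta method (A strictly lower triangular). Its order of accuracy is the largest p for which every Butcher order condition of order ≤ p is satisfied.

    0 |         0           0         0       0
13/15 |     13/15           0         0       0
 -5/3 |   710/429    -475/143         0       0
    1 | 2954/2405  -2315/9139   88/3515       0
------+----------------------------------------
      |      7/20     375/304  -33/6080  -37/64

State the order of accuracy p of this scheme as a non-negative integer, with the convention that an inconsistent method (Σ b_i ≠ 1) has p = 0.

4

b = (7/20, 375/304, -33/6080, -37/64)
c = (0, 13/15, -5/3, 1)
Ac = (0, 0, -95/33, -29/111)
Σ b_i: 7/20·1 + 375/304·1 + (-33/6080)·1 + (-37/64)·1 = 1 ✓
b·c: 375/304·13/15 + (-33/6080)·(-5/3) + (-37/64)·1 = 1/2 ✓
b·c²: 375/304·169/225 + (-33/6080)·25/9 + (-37/64)·1 = 1/3 ✓
b·Ac: (-33/6080)·(-95/33) + (-37/64)·(-29/111) = 1/6 ✓
b·c³: 375/304·2197/3375 + (-33/6080)·(-125/27) + (-37/64)·1 = 1/4 ✓
b·(c∘Ac): (-33/6080)·475/99 + (-37/64)·(-29/111) = 1/8 ✓
b·Ac²: (-33/6080)·(-247/99) + (-37/64)·(-67/555) = 1/12 ✓
b·A²c: (-37/64)·(-8/111) = 1/24 ✓; 4 stages ⇒ order 4.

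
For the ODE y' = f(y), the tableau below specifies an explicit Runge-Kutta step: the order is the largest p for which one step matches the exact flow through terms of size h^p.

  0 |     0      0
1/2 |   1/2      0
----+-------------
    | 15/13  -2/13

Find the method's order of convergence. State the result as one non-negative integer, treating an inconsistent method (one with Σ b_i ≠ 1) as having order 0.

1

b = (15/13, -2/13)
c = (0, 1/2)
Σ b_i: 15/13·1 + (-2/13)·1 = 1 ✓
b·c: (-2/13)·1/2 = -1/13 ≠ 1/2 ⇒ order 1.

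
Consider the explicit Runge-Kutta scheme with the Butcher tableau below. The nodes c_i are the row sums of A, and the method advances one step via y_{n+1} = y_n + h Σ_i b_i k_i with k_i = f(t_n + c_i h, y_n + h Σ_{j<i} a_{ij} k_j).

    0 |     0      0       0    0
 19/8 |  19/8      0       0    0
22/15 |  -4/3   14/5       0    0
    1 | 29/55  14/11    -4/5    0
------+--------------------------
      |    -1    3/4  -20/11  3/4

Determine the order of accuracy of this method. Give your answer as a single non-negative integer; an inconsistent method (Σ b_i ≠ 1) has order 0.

b = (-1, 3/4, -20/11, 3/4)
c = (0, 19/8, 22/15, 1)
Ac = (0, 0, 133/20, 6103/3300)
Σ b_i: (-1)·1 + 3/4·1 + (-20/11)·1 + 3/4·1 = -29/22 ≠ 1 ⇒ order 0.

0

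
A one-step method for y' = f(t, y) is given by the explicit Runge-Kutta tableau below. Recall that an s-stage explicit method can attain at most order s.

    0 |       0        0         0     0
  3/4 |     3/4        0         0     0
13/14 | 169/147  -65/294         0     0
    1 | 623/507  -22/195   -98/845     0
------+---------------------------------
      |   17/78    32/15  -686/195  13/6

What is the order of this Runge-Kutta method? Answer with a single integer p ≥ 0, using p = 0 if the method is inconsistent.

b = (17/78, 32/15, -686/195, 13/6)
c = (0, 3/4, 13/14, 1)
Ac = (0, 0, -65/392, -5/26)
Σ b_i: 17/78·1 + 32/15·1 + (-686/195)·1 + 13/6·1 = 1 ✓
b·c: 32/15·3/4 + (-686/195)·13/14 + 13/6·1 = 1/2 ✓
b·c²: 32/15·9/16 + (-686/195)·169/196 + 13/6·1 = 1/3 ✓
b·Ac: (-686/195)·(-65/392) + 13/6·(-5/26) = 1/6 ✓
b·c³: 32/15·27/64 + (-686/195)·2197/2744 + 13/6·1 = 1/4 ✓
b·(c∘Ac): (-686/195)·(-845/5488) + 13/6·(-5/26) = 1/8 ✓
b·Ac²: (-686/195)·(-195/1568) + 13/6·(-17/104) = 1/12 ✓
b·A²c: 13/6·1/52 = 1/24 ✓; 4 stages ⇒ order 4.

4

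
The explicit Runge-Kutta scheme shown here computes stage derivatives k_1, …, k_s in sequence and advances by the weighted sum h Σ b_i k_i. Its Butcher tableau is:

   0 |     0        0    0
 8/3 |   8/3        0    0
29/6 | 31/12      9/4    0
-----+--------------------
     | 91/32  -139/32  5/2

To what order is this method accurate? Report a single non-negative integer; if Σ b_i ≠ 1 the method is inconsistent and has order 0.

b = (91/32, -139/32, 5/2)
c = (0, 8/3, 29/6)
Ac = (0, 0, 6)
Σ b_i: 91/32·1 + (-139/32)·1 + 5/2·1 = 1 ✓
b·c: (-139/32)·8/3 + 5/2·29/6 = 1/2 ✓
b·c²: (-139/32)·64/9 + 5/2·841/36 = 1981/72 ≠ 1/3 ⇒ order 2.
b·Ac: 5/2·6 = 15 ≠ 1/6

2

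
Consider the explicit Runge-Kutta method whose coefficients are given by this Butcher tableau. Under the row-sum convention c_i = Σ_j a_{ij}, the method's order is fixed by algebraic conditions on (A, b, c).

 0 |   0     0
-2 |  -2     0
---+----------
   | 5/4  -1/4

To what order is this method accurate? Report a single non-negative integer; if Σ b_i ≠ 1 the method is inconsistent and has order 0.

2

b = (5/4, -1/4)
c = (0, -2)
Σ b_i: 5/4·1 + (-1/4)·1 = 1 ✓
b·c: (-1/4)·(-2) = 1/2 ✓; 2 stages ⇒ order 2.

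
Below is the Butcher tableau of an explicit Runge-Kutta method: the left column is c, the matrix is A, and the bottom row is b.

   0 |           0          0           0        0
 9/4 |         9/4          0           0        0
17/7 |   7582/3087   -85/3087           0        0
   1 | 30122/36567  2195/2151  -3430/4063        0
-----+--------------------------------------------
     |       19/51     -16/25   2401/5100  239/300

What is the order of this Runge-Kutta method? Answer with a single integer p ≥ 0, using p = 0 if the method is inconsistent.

b = (19/51, -16/25, 2401/5100, 239/300)
c = (0, 9/4, 17/7, 1)
Ac = (0, 0, -85/1372, 235/956)
Σ b_i: 19/51·1 + (-16/25)·1 + 2401/5100·1 + 239/300·1 = 1 ✓
b·c: (-16/25)·9/4 + 2401/5100·17/7 + 239/300·1 = 1/2 ✓
b·c²: (-16/25)·81/16 + 2401/5100·289/49 + 239/300·1 = 1/3 ✓
b·Ac: 2401/5100·(-85/1372) + 239/300·235/956 = 1/6 ✓
b·c³: (-16/25)·729/64 + 2401/5100·4913/343 + 239/300·1 = 1/4 ✓
b·(c∘Ac): 2401/5100·(-1445/9604) + 239/300·235/956 = 1/8 ✓
b·Ac²: 2401/5100·(-765/5488) + 239/300·715/3824 = 1/12 ✓
b·A²c: 239/300·25/478 = 1/24 ✓; 4 stages ⇒ order 4.

4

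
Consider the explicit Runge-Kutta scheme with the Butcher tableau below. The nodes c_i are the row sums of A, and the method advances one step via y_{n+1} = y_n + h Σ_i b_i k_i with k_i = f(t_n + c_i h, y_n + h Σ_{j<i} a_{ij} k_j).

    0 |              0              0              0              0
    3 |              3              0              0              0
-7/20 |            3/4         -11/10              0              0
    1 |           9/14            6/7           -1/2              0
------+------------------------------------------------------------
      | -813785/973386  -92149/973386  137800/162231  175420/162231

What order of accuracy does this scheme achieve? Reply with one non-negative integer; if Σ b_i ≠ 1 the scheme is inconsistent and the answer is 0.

3

b = (-813785/973386, -92149/973386, 137800/162231, 175420/162231)
c = (0, 3, -7/20, 1)
Ac = (0, 0, -33/10, 769/280)
Σ b_i: (-813785/973386)·1 + (-92149/973386)·1 + 137800/162231·1 + 175420/162231·1 = 1 ✓
b·c: (-92149/973386)·3 + 137800/162231·(-7/20) + 175420/162231·1 = 1/2 ✓
b·c²: (-92149/973386)·9 + 137800/162231·49/400 + 175420/162231·1 = 1/3 ✓
b·Ac: 137800/162231·(-33/10) + 175420/162231·769/280 = 1/6 ✓
b·c³: (-92149/973386)·27 + 137800/162231·(-343/8000) + 175420/162231·1 = -9806347/6489240 ≠ 1/4 ⇒ order 3.
b·(c∘Ac): 137800/162231·231/200 + 175420/162231·769/280 = 1281875/324462 ≠ 1/8
b·Ac²: 137800/162231·(-99/10) + 175420/162231·42857/5600 = -868979/6489240 ≠ 1/12
b·A²c: 175420/162231·33/20 = 96481/54077 ≠ 1/24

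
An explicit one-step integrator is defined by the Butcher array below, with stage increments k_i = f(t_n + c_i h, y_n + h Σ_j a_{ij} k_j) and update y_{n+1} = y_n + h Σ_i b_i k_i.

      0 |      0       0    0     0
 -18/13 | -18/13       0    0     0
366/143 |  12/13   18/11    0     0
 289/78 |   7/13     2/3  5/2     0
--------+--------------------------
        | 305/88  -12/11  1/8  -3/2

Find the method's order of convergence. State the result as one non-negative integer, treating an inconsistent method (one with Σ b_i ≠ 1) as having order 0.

1

b = (305/88, -12/11, 1/8, -3/2)
c = (0, -18/13, 366/143, 289/78)
Ac = (0, 0, -324/143, 783/143)
Σ b_i: 305/88·1 + (-12/11)·1 + 1/8·1 + (-3/2)·1 = 1 ✓
b·c: (-12/11)·(-18/13) + 1/8·366/143 + (-3/2)·289/78 = -41/11 ≠ 1/2 ⇒ order 1.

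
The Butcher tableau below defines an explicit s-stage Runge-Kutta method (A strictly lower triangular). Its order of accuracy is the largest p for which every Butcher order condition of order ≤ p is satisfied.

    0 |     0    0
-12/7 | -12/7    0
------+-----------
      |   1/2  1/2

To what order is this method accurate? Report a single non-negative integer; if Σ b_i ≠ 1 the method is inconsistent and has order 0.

b = (1/2, 1/2)
c = (0, -12/7)
Σ b_i: 1/2·1 + 1/2·1 = 1 ✓
b·c: 1/2·(-12/7) = -6/7 ≠ 1/2 ⇒ order 1.

1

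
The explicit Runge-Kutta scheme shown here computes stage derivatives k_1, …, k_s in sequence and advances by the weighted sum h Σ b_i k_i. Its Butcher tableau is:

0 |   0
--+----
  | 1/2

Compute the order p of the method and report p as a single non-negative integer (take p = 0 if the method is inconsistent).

0

b = (1/2)
c = (0)
Σ b_i: 1/2·1 = 1/2 ≠ 1 ⇒ order 0.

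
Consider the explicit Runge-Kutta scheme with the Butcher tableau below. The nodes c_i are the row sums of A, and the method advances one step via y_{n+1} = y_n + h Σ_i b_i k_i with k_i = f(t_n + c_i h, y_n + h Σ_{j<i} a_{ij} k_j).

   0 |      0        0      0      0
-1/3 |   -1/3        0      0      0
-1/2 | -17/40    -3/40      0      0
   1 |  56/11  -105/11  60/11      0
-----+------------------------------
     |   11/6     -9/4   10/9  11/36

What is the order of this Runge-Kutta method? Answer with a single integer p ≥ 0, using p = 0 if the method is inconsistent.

b = (11/6, -9/4, 10/9, 11/36)
c = (0, -1/3, -1/2, 1)
Ac = (0, 0, 1/40, 5/11)
Σ b_i: 11/6·1 + (-9/4)·1 + 10/9·1 + 11/36·1 = 1 ✓
b·c: (-9/4)·(-1/3) + 10/9·(-1/2) + 11/36·1 = 1/2 ✓
b·c²: (-9/4)·1/9 + 10/9·1/4 + 11/36·1 = 1/3 ✓
b·Ac: 10/9·1/40 + 11/36·5/11 = 1/6 ✓
b·c³: (-9/4)·(-1/27) + 10/9·(-1/8) + 11/36·1 = 1/4 ✓
b·(c∘Ac): 10/9·(-1/80) + 11/36·5/11 = 1/8 ✓
b·Ac²: 10/9·(-1/120) + 11/36·10/33 = 1/12 ✓
b·A²c: 11/36·3/22 = 1/24 ✓; 4 stages ⇒ order 4.

4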